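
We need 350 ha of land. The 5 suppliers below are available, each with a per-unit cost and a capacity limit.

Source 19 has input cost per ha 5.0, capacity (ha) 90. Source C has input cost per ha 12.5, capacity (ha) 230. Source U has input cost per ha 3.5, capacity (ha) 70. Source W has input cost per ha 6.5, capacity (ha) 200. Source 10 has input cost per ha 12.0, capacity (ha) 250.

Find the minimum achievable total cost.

1930

Fill from the cheapest supplier first.
Source U (3.5): use full 70 ; 280 ha to go.
Source 19 at 5.0: take all 90 ha ; 190 still needed.
Take 190 from Source W at 6.5 to finish.
Source 10, Source C: unused.
Cost = 70×3.5 + 90×5.0 + 190×6.5 = 1930.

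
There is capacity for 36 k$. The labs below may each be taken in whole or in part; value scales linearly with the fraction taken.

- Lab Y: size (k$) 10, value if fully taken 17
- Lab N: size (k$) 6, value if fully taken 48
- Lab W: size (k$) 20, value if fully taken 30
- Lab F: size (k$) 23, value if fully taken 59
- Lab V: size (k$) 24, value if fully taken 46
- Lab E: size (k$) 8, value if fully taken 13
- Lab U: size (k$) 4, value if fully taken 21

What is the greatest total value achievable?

133.75

Best value per unit of size first: Lab N 48/6≈8, Lab U 21/4≈5.25, Lab F 59/23≈2.57, Lab V 46/24≈1.92, Lab Y 17/10≈1.7, Lab E 13/8≈1.62, Lab W 30/20≈1.5.
Take all of Lab N (6 k$, value 48) ; 30 k$ left.
Take all of Lab U (4 k$, value 21) ; 26 k$ left.
Take all of Lab F (23 k$, value 59) ; 3 k$ left.
Fill the last 3 k$ with part of Lab V: 3/24 of it earns 5.75.
Total value = 133.75.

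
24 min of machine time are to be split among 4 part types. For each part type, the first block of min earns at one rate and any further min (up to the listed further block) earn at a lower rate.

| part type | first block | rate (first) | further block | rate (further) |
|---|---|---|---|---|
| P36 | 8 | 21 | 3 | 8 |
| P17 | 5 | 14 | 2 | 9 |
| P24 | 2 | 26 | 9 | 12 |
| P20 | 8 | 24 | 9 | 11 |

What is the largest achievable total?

494

Order all 8 blocks by rate: P24/T1 26 > P20/T1 24 > P36/T1 21 > P17/T1 14 > P24/T2 12 > P20/T2 11 > P17/T2 9 > P36/T2 8.
P24/T1 (26): +2 — 22 left.
Fill P20 T1 block (8 at 24) — 14 left.
Fill P36 T1 block (8 at 21) — 6 left.
P17 T1 at 14: fill all 5 — 1 left.
P24/T2: +1 of 9 at 12; pool empty.
Total = 26×2 + 24×8 + 21×8 + 14×5 + 12×1 = 494.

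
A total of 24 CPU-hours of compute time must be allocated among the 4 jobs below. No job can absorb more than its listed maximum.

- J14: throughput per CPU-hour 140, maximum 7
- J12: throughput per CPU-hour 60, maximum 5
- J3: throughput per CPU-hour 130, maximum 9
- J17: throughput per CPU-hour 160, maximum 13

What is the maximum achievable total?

Order the jobs by throughput per CPU-hour: J17 160 > J14 140 > J3 130 > J12 60.
J17 takes 13 to reach its cap of 13 ; 11 left.
J14: +7 to 7 (cap) ; 4 left.
J3: +4 (room for 9) → 4. Pool exhausted.
Total = 140×7 + 130×4 + 160×13 = 3580.

3580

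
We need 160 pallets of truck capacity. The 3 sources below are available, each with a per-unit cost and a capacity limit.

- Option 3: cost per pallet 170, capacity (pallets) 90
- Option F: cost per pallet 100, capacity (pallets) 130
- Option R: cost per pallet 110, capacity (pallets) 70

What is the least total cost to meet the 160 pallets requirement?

Cheapest first:
Take 130 from Option F at 100 → need 30 more.
Option R (110): take the remaining 30 → done.
Option 3: unused.
Cost = 130×100 + 30×110 = 16300.

16300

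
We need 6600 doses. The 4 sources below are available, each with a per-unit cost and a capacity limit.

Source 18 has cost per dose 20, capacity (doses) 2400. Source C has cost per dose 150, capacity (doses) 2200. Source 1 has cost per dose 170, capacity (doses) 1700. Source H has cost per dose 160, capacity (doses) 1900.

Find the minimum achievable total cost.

699000

Cheapest first:
Source 18 (20): use full 2400 — 4200 doses to go.
Source C (150): use full 2200 — 2000 doses to go.
Source H (160): use full 1900 — 100 doses to go.
Take 100 from Source 1 at 170 to finish.
Cost = 2400×20 + 2200×150 + 1900×160 + 100×170 = 699000.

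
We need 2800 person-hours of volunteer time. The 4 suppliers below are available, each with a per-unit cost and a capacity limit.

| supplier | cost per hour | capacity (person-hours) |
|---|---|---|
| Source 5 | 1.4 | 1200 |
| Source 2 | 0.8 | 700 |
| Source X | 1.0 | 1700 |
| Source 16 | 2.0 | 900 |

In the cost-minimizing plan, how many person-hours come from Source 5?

400

Cheapest first:
Take 700 from Source 2 at 0.8 — need 2100 more.
Take 1700 from Source X at 1.0 — need 400 more.
Source 5 at 1.4: take 400 of its 1200 — requirement met.
Source 16: unused.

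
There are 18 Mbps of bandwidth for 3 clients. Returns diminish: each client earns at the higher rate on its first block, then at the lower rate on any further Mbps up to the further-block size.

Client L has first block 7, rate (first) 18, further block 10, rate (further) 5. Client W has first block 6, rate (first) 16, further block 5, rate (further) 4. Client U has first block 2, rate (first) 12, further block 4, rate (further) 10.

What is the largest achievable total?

Order all 6 blocks by rate: Client L/tier1 18 > Client W/tier1 16 > Client U/tier1 12 > Client U/tier2 10 > Client L/tier2 5 > Client W/tier2 4.
Fill Client L tier1 block (7 at 18) ; 11 left.
Fill Client W tier1 block (6 at 16) ; 5 left.
Client U tier1 at 12: fill all 2 ; 3 left.
Client U tier2 at 10: only 3 left, fill 3.
Total = 18×7 + 16×6 + 12×2 + 10×3 = 276.

276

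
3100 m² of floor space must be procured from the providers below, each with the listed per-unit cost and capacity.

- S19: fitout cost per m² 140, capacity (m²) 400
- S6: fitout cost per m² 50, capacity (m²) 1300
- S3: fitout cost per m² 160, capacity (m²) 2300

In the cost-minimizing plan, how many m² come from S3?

1400

Fill from the cheapest provider first.
S6 (50): use full 1300 → 1800 m² to go.
S19 (140): use full 400 → 1400 m² to go.
Take 1400 from S3 at 160 to finish.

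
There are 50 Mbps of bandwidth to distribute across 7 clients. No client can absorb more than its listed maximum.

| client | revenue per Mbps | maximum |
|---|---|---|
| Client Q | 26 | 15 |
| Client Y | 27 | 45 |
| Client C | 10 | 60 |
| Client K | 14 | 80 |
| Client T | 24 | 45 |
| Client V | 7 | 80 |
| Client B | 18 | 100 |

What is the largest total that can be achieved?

Order the clients by revenue per Mbps: Client Y 27 > Client Q 26 > Client T 24 > Client B 18 > Client K 14 > Client C 10 > Client V 7.
Client Y takes 45 to reach its cap of 45 → 5 left.
Only 5 left; Client Q takes them to reach 5.
Total = 26×5 + 27×45 = 1345.

1345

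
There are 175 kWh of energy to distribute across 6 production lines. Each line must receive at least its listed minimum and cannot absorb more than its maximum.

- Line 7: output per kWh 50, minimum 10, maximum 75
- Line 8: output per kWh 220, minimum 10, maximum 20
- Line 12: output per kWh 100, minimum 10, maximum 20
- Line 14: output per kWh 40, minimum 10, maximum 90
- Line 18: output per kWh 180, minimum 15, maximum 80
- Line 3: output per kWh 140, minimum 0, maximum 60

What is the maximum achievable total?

27000

Meeting every minimum uses 10+10+10+10+15+0 = 55 kWh, leaving 120.
Highest output per kWh first: Line 8 220 > Line 18 180 > Line 3 140 > Line 12 100 > Line 7 50 > Line 14 40.
Give Line 8 10 more to hit its cap of 20 → 110 left.
Give Line 18 65 more to hit its cap of 80 → 45 left.
Line 3: +45 (room for 60) → 45. Pool exhausted.
Total = 50×10 + 220×20 + 100×10 + 40×10 + 180×80 + 140×45 = 27000.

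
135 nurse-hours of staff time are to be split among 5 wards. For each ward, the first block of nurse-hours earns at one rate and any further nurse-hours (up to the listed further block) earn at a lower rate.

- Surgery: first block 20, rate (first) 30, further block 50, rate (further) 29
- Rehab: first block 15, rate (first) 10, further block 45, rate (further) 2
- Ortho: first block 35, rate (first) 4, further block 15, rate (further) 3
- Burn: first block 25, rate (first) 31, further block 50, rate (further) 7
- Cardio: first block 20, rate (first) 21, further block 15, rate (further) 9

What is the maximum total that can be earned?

3440

Rank every tier by rate: Burn/first 31 > Surgery/first 30 > Surgery/second 29 > Cardio/first 21 > Rehab/first 10 > Cardio/second 9 > Burn/second 7 > Ortho/first 4 > Ortho/second 3 > Rehab/second 2.
Burn first at 31: fill all 25 — 110 left.
Surgery first at 30: fill all 20 — 90 left.
Surgery/second (29): +50 — 40 left.
Fill Cardio first block (20 at 21) — 20 left.
Rehab first at 10: fill all 15 — 5 left.
Cardio/second: +5 of 15 at 9; pool empty.
Total = 31×25 + 30×20 + 29×50 + 21×20 + 10×15 + 9×5 = 3440.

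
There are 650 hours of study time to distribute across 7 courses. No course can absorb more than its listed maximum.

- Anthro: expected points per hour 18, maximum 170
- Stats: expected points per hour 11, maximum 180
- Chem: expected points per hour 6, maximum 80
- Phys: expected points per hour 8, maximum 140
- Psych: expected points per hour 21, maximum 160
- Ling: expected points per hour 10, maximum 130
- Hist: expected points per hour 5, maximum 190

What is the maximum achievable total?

Rank by expected points per hour: Psych 21 > Anthro 18 > Stats 11 > Ling 10 > Phys 8 > Chem 6 > Hist 5.
Psych takes 160 to reach its cap of 160 ; 490 left.
Anthro takes 170 to reach its cap of 170 ; 320 left.
Stats takes 180 to reach its cap of 180 ; 140 left.
Ling takes 130 to reach its cap of 130 ; 10 left.
Only 10 left; Phys takes them to reach 10.
Total = 18×170 + 11×180 + 8×10 + 21×160 + 10×130 = 9780.

9780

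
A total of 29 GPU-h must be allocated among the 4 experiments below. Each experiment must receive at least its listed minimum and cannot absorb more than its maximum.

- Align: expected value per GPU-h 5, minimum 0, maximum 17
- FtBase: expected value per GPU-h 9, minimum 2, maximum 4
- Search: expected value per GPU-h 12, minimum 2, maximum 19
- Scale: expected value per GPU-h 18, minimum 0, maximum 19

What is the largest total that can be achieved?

456

Meeting every minimum uses 0+2+2+0 = 4 GPU-h, leaving 25.
Rank by expected value per GPU-h: Scale 18 > Search 12 > FtBase 9 > Align 5.
Scale: +19 to 19 (cap) → 6 left.
Search has room for 17 more but only 6 remain, so it gets 8.
Total = 9×2 + 12×8 + 18×19 = 456.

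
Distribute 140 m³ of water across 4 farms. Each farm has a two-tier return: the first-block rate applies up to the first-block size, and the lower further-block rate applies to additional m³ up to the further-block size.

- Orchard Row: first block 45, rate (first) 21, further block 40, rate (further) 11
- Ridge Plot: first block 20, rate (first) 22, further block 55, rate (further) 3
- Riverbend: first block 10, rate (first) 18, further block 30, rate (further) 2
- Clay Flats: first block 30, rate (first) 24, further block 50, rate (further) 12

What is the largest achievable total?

Treat each block as its own option and order by rate: Clay Flats/T1 24 > Ridge Plot/T1 22 > Orchard Row/T1 21 > Riverbend/T1 18 > Clay Flats/T2 12 > Orchard Row/T2 11 > Ridge Plot/T2 3 > Riverbend/T2 2.
Clay Flats T1 at 24: fill all 30 — 110 left.
Fill Ridge Plot T1 block (20 at 22) — 90 left.
Orchard Row T1 at 21: fill all 45 — 45 left.
Riverbend/T1 (18): +10 — 35 left.
Clay Flats T2 at 12: only 35 left, fill 35.
Total = 24×30 + 22×20 + 21×45 + 18×10 + 12×35 = 2705.

2705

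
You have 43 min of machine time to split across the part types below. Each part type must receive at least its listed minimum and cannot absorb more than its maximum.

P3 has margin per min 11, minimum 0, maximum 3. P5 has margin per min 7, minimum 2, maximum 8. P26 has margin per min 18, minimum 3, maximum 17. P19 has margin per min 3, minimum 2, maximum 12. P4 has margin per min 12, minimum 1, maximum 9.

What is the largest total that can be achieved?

Meeting every minimum uses 0+2+3+2+1 = 8 min, leaving 35.
Order the part types by margin per min: P26 18 > P4 12 > P3 11 > P5 7 > P19 3.
P26: +14 to 17 (cap) → 21 left.
P4 takes 8 more to reach its cap of 9 → 13 left.
P3: +3 to 3 (cap) → 10 left.
Give P5 6 more to hit its cap of 8 → 4 left.
P19 has room for 10 more but only 4 remain, so it gets 6.
Total = 11×3 + 7×8 + 18×17 + 3×6 + 12×9 = 521.

521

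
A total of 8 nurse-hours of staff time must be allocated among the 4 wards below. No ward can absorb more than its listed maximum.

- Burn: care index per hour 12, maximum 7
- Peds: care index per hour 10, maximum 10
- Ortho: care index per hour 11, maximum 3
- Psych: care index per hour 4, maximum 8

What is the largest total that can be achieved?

Rank by care index per hour: Burn 12 > Ortho 11 > Peds 10 > Psych 4.
Burn: +7 to 7 (cap) → 1 left.
Ortho has room for 3 but only 1 remain, so it gets 1.
Total = 12×7 + 11×1 = 95.

95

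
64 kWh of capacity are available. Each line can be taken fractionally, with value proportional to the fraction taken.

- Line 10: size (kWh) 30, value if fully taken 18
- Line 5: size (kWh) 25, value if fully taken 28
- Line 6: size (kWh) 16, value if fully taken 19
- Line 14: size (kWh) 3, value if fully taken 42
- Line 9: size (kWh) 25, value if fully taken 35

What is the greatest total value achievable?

Rank by value-to-size ratio: Line 14 42/3≈14, Line 9 35/25≈1.4, Line 6 19/16≈1.19, Line 5 28/25≈1.12, Line 10 18/30≈0.6.
All 3 kWh of Line 14 fit (value 42) → 61 remain.
Take all of Line 9 (25 kWh, value 35) → 36 kWh left.
Take all of Line 6 (16 kWh, value 19) → 20 kWh left.
20 kWh left: a 20/25 share of Line 5 gives 28×20/25 = 22.4.
Total value = 118.4.

118.4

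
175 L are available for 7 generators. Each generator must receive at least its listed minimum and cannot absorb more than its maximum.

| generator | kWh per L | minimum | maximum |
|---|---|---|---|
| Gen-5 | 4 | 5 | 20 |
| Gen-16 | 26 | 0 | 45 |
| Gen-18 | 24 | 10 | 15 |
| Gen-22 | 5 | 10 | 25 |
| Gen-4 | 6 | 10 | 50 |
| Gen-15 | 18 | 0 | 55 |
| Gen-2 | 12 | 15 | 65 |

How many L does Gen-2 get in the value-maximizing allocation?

Meeting every minimum uses 5+0+10+10+10+0+15 = 50 L, leaving 125.
Rank by kWh per L: Gen-16 26 > Gen-18 24 > Gen-15 18 > Gen-2 12 > Gen-4 6 > Gen-22 5 > Gen-5 4.
Gen-16 takes 45 more to reach its cap of 45 ; 80 left.
Give Gen-18 5 more to hit its cap of 15 ; 75 left.
Give Gen-15 55 more to hit its cap of 55 ; 20 left.
Gen-2: +20 (room for 50) → 35. Pool exhausted.

35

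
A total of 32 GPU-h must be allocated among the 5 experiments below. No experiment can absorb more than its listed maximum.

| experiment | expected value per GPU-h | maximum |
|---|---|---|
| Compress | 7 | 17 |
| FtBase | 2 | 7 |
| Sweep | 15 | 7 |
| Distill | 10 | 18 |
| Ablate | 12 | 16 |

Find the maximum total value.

Rank by expected value per GPU-h: Sweep 15 > Ablate 12 > Distill 10 > Compress 7 > FtBase 2.
Sweep: +7 to 7 (cap) ; 25 left.
Ablate: +16 to 16 (cap) ; 9 left.
Distill has room for 18 but only 9 remain, so it gets 9.
Total = 15×7 + 10×9 + 12×16 = 387.

387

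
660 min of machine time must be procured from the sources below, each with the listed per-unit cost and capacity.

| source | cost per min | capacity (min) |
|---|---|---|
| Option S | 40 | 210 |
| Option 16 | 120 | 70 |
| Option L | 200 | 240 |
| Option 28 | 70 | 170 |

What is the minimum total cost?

70700

Use sources in increasing cost order.
Option S (40): use full 210 — 450 min to go.
Option 28 (70): use full 170 — 280 min to go.
Take 70 from Option 16 at 120 — need 210 more.
Option L (200): take the remaining 210 — done.
Cost = 210×40 + 170×70 + 70×120 + 210×200 = 70700.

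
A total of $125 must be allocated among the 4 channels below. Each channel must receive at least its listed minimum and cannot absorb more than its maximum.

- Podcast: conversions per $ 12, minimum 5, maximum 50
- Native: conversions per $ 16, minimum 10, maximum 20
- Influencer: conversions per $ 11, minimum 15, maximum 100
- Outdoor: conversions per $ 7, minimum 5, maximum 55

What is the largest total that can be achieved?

Meeting every minimum uses 5+10+15+5 = 35 $, leaving 90.
Highest conversions per $ first: Native 16 > Podcast 12 > Influencer 11 > Outdoor 7.
Native takes 10 more to reach its cap of 20 ; 80 left.
Podcast takes 45 more to reach its cap of 50 ; 35 left.
Influencer has room for 85 more but only 35 remain, so it gets 50.
Total = 12×50 + 16×20 + 11×50 + 7×5 = 1505.

1505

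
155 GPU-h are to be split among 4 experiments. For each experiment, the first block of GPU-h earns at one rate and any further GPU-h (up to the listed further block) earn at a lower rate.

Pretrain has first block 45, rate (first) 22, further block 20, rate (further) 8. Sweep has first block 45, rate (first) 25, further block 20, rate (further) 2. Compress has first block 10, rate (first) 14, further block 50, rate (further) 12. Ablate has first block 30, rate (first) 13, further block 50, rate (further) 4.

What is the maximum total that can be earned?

Order all 8 blocks by rate: Sweep/tier1 25 > Pretrain/tier1 22 > Compress/tier1 14 > Ablate/tier1 13 > Compress/tier2 12 > Pretrain/tier2 8 > Ablate/tier2 4 > Sweep/tier2 2.
Sweep/tier1 (25): +45 ; 110 left.
Fill Pretrain tier1 block (45 at 22) ; 65 left.
Compress tier1 at 14: fill all 10 ; 55 left.
Fill Ablate tier1 block (30 at 13) ; 25 left.
Compress/tier2: +25 of 50 at 12; pool empty.
Total = 25×45 + 22×45 + 14×10 + 13×30 + 12×25 = 2945.

2945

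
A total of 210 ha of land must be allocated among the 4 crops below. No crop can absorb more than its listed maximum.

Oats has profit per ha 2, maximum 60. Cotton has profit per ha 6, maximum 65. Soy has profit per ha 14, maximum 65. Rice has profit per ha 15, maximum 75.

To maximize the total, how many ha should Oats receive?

Rank by profit per ha: Rice 15 > Soy 14 > Cotton 6 > Oats 2.
Rice: +75 to 75 (cap) ; 135 left.
Soy: +65 to 65 (cap) ; 70 left.
Give Cotton 65 to hit its cap of 65 ; 5 left.
Oats: +5 (room for 60) → 5. Pool exhausted.

5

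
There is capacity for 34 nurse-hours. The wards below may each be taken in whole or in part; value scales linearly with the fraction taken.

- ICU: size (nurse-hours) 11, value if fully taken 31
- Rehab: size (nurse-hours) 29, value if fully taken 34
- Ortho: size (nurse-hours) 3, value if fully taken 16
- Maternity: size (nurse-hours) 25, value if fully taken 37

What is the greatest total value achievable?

76.6

Rank by value-to-size ratio: Ortho 16/3≈5.33, ICU 31/11≈2.82, Maternity 37/25≈1.48, Rehab 34/29≈1.17.
All 3 nurse-hours of Ortho fit (value 16) — 31 remain.
All 11 nurse-hours of ICU fit (value 31) — 20 remain.
20 nurse-hours left: a 20/25 share of Maternity gives 37×20/25 = 29.6.
Total value = 76.6.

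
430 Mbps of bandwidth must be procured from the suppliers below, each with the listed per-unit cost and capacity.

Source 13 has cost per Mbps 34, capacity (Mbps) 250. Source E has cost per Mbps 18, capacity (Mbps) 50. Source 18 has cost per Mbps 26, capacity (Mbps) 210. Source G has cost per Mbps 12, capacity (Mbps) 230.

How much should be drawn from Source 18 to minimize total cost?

Cheapest first:
Take 230 from Source G at 12 ; need 200 more.
Take 50 from Source E at 18 ; need 150 more.
Take 150 from Source 18 at 26 to finish.
Source 13: unused.

150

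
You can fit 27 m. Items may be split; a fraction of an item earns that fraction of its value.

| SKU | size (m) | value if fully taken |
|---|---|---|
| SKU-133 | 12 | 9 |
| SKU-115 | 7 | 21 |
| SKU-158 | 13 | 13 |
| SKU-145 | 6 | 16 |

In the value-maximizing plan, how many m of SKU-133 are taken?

Best value per unit of size first: SKU-115 21/7≈3, SKU-145 16/6≈2.67, SKU-158 13/13≈1, SKU-133 9/12≈0.75.
Take all of SKU-115 (7 m, value 21) → 20 m left.
All 6 m of SKU-145 fit (value 16) → 14 remain.
All 13 m of SKU-158 fit (value 13) → 1 remain.
1 m left: a 1/12 share of SKU-133 gives 9×1/12 = 0.75.

1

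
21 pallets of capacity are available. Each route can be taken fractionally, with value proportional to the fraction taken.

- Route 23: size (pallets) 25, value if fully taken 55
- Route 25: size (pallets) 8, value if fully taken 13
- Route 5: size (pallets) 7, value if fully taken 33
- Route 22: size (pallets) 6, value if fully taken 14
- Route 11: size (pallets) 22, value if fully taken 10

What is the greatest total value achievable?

Best value per unit of size first: Route 5 33/7≈4.71, Route 22 14/6≈2.33, Route 23 55/25≈2.2, Route 25 13/8≈1.62, Route 11 10/22≈0.455.
Route 5: take in full, 7 pallets for value 33 ; 14 left.
Route 22: take in full, 6 pallets for value 14 ; 8 left.
8 pallets left: a 8/25 share of Route 23 gives 55×8/25 = 17.6.
Total value = 64.6.

64.6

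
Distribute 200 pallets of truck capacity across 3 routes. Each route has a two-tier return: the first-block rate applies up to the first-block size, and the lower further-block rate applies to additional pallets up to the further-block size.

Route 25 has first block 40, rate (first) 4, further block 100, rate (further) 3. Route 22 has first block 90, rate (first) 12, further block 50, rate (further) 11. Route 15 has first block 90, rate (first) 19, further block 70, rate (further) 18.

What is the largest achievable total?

Order all 6 blocks by rate: Route 15/first 19 > Route 15/second 18 > Route 22/first 12 > Route 22/second 11 > Route 25/first 4 > Route 25/second 3.
Route 15/first (19): +90 — 110 left.
Route 15 second at 18: fill all 70 — 40 left.
Route 22 first at 12: only 40 left, fill 40.
Total = 19×90 + 18×70 + 12×40 = 3450.

3450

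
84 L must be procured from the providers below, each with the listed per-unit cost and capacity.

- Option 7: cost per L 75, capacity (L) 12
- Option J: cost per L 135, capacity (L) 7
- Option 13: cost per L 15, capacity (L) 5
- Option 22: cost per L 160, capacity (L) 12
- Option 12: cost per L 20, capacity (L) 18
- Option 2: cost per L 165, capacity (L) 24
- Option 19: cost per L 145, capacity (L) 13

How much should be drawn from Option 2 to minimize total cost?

Cheapest first:
Option 13 at 15: take all 5 L ; 79 still needed.
Option 12 (20): use full 18 ; 61 L to go.
Option 7 (75): use full 12 ; 49 L to go.
Take 7 from Option J at 135 ; need 42 more.
Take 13 from Option 19 at 145 ; need 29 more.
Option 22 (160): use full 12 ; 17 L to go.
Option 2 (165): take the remaining 17 ; done.

17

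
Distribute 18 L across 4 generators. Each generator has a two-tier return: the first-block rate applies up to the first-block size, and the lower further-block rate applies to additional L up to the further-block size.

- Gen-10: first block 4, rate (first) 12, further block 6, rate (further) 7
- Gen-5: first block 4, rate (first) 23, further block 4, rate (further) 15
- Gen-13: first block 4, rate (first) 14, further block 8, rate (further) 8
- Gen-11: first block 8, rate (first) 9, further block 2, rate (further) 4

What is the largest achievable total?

274

Treat each block as its own option and order by rate: Gen-5/first 23 > Gen-5/second 15 > Gen-13/first 14 > Gen-10/first 12 > Gen-11/first 9 > Gen-13/second 8 > Gen-10/second 7 > Gen-11/second 4.
Gen-5/first (23): +4 ; 14 left.
Gen-5/second (15): +4 ; 10 left.
Gen-13 first at 14: fill all 4 ; 6 left.
Gen-10 first at 12: fill all 4 ; 2 left.
2 remain; put them into Gen-11 first at 9.
Total = 23×4 + 15×4 + 14×4 + 12×4 + 9×2 = 274.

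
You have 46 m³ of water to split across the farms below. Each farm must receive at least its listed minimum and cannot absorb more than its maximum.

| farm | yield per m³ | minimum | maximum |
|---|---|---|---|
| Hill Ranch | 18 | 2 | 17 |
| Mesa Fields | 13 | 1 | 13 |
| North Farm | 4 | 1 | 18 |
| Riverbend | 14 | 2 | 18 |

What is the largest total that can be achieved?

692

Meeting every minimum uses 2+1+1+2 = 6 m³, leaving 40.
Order the farms by yield per m³: Hill Ranch 18 > Riverbend 14 > Mesa Fields 13 > North Farm 4.
Hill Ranch takes 15 more to reach its cap of 17 → 25 left.
Riverbend: +16 to 18 (cap) → 9 left.
Mesa Fields has room for 12 more but only 9 remain, so it gets 10.
Total = 18×17 + 13×10 + 4×1 + 14×18 = 692.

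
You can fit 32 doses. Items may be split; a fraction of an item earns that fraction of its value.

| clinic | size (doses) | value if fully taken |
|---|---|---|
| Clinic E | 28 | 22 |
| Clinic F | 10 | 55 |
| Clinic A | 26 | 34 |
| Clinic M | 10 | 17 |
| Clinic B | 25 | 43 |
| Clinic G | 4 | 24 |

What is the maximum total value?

109.96

Rank by value-to-size ratio: Clinic G 24/4≈6, Clinic F 55/10≈5.5, Clinic B 43/25≈1.72, Clinic M 17/10≈1.7, Clinic A 34/26≈1.31, Clinic E 22/28≈0.786.
Clinic G: take in full, 4 doses for value 24 → 28 left.
Clinic F: take in full, 10 doses for value 55 → 18 left.
18 doses left: a 18/25 share of Clinic B gives 43×18/25 = 30.96.
Total value = 109.96.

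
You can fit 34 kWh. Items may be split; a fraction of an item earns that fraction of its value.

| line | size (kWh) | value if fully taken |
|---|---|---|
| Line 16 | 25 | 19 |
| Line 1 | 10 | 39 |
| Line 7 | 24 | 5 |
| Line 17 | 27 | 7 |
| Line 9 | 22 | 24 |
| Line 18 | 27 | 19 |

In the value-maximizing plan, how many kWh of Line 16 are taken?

Best value per unit of size first: Line 1 39/10≈3.9, Line 9 24/22≈1.09, Line 16 19/25≈0.76, Line 18 19/27≈0.704, Line 17 7/27≈0.259, Line 7 5/24≈0.208.
All 10 kWh of Line 1 fit (value 39) ; 24 remain.
Take all of Line 9 (22 kWh, value 24) ; 2 kWh left.
Only 2 kWh remain; take 2/25 of Line 16 for value 19×2/25 = 1.52.

2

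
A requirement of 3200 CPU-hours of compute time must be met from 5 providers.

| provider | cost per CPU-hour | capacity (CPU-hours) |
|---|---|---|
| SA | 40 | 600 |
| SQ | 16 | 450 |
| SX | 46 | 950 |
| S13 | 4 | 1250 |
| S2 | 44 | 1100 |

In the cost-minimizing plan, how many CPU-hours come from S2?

Fill from the cheapest provider first.
S13 (4): use full 1250 — 1950 CPU-hours to go.
SQ at 16: take all 450 CPU-hours — 1500 still needed.
SA (40): use full 600 — 900 CPU-hours to go.
S2 (44): take the remaining 900 — done.
SX: unused.

900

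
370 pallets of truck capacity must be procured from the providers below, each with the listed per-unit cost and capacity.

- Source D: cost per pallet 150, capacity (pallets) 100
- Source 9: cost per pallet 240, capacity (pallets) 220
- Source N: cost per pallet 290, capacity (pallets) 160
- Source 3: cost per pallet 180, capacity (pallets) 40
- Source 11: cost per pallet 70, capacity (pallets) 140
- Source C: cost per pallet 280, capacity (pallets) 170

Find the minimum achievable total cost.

Use providers in increasing cost order.
Take 140 from Source 11 at 70 → need 230 more.
Take 100 from Source D at 150 → need 130 more.
Source 3 at 180: take all 40 pallets → 90 still needed.
Source 9 (240): take the remaining 90 → done.
Source C, Source N: unused.
Cost = 140×70 + 100×150 + 40×180 + 90×240 = 53600.

53600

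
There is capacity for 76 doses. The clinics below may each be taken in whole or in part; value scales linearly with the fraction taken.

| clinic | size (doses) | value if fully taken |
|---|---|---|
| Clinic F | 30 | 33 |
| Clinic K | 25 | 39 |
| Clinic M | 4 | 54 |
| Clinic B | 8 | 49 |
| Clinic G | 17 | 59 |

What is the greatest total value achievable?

Rank by value-to-size ratio: Clinic M 54/4≈13.5, Clinic B 49/8≈6.12, Clinic G 59/17≈3.47, Clinic K 39/25≈1.56, Clinic F 33/30≈1.1.
Clinic M: take in full, 4 doses for value 54 ; 72 left.
Take all of Clinic B (8 doses, value 49) ; 64 doses left.
Take all of Clinic G (17 doses, value 59) ; 47 doses left.
All 25 doses of Clinic K fit (value 39) ; 22 remain.
Fill the last 22 doses with part of Clinic F: 22/30 of it earns 24.2.
Total value = 225.2.

225.2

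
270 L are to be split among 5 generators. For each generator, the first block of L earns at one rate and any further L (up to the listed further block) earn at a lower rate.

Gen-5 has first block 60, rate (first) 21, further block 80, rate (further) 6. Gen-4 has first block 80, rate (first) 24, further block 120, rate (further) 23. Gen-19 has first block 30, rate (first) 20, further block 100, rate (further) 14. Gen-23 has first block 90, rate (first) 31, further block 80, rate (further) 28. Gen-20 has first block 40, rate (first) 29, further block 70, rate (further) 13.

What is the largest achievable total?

7630

Rank every tier by rate: Gen-23/tier1 31 > Gen-20/tier1 29 > Gen-23/tier2 28 > Gen-4/tier1 24 > Gen-4/tier2 23 > Gen-5/tier1 21 > Gen-19/tier1 20 > Gen-19/tier2 14 > Gen-20/tier2 13 > Gen-5/tier2 6.
Gen-23 tier1 at 31: fill all 90 → 180 left.
Gen-20/tier1 (29): +40 → 140 left.
Fill Gen-23 tier2 block (80 at 28) → 60 left.
60 remain; put them into Gen-4 tier1 at 24.
Total = 31×90 + 29×40 + 28×80 + 24×60 = 7630.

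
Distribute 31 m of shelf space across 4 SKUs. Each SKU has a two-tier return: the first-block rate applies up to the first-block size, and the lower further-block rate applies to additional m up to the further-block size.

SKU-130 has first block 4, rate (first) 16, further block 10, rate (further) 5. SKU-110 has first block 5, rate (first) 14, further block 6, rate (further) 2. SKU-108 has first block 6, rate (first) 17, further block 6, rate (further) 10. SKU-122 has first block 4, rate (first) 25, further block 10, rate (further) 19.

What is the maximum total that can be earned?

546

Treat each block as its own option and order by rate: SKU-122/tier1 25 > SKU-122/tier2 19 > SKU-108/tier1 17 > SKU-130/tier1 16 > SKU-110/tier1 14 > SKU-108/tier2 10 > SKU-130/tier2 5 > SKU-110/tier2 2.
SKU-122 tier1 at 25: fill all 4 → 27 left.
SKU-122/tier2 (19): +10 → 17 left.
SKU-108/tier1 (17): +6 → 11 left.
SKU-130 tier1 at 16: fill all 4 → 7 left.
SKU-110/tier1 (14): +5 → 2 left.
SKU-108/tier2: +2 of 6 at 10; pool empty.
Total = 25×4 + 19×10 + 17×6 + 16×4 + 14×5 + 10×2 = 546.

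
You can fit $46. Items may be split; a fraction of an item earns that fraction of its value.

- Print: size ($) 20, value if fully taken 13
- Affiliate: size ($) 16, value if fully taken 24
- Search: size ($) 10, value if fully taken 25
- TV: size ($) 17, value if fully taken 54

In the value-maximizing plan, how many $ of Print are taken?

3

Sort by value density: TV 54/17≈3.18, Search 25/10≈2.5, Affiliate 24/16≈1.5, Print 13/20≈0.65.
Take all of TV (17 $, value 54) — 29 $ left.
Search: take in full, 10 $ for value 25 — 19 left.
All 16 $ of Affiliate fit (value 24) — 3 remain.
3 $ left: a 3/20 share of Print gives 13×3/20 = 1.95.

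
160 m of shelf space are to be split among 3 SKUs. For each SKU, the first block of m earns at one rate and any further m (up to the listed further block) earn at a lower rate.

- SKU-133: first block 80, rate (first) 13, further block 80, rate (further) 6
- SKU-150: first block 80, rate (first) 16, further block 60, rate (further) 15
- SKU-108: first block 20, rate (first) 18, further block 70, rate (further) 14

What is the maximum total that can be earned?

Treat each block as its own option and order by rate: SKU-108/first 18 > SKU-150/first 16 > SKU-150/second 15 > SKU-108/second 14 > SKU-133/first 13 > SKU-133/second 6.
SKU-108/first (18): +20 — 140 left.
SKU-150/first (16): +80 — 60 left.
SKU-150/second (15): +60 — 0 left.
Total = 18×20 + 16×80 + 15×60 = 2540.

2540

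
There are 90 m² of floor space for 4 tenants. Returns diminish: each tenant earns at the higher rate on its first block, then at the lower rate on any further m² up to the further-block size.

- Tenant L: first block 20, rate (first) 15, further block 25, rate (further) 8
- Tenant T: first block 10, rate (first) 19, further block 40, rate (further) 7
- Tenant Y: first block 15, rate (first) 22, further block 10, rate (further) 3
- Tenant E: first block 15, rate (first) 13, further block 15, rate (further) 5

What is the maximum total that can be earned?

Order all 8 blocks by rate: Tenant Y/tier1 22 > Tenant T/tier1 19 > Tenant L/tier1 15 > Tenant E/tier1 13 > Tenant L/tier2 8 > Tenant T/tier2 7 > Tenant E/tier2 5 > Tenant Y/tier2 3.
Fill Tenant Y tier1 block (15 at 22) → 75 left.
Tenant T/tier1 (19): +10 → 65 left.
Tenant L/tier1 (15): +20 → 45 left.
Tenant E/tier1 (13): +15 → 30 left.
Fill Tenant L tier2 block (25 at 8) → 5 left.
Tenant T tier2 at 7: only 5 left, fill 5.
Total = 22×15 + 19×10 + 15×20 + 13×15 + 8×25 + 7×5 = 1250.

1250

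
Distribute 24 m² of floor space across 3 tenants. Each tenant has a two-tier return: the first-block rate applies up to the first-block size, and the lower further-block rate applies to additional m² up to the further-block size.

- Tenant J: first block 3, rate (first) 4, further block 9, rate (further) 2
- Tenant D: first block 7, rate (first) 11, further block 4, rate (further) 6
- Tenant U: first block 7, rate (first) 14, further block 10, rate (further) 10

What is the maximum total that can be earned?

275

Rank every tier by rate: Tenant U/tier1 14 > Tenant D/tier1 11 > Tenant U/tier2 10 > Tenant D/tier2 6 > Tenant J/tier1 4 > Tenant J/tier2 2.
Fill Tenant U tier1 block (7 at 14) — 17 left.
Fill Tenant D tier1 block (7 at 11) — 10 left.
Tenant U tier2 at 10: fill all 10 — 0 left.
Total = 14×7 + 11×7 + 10×10 = 275.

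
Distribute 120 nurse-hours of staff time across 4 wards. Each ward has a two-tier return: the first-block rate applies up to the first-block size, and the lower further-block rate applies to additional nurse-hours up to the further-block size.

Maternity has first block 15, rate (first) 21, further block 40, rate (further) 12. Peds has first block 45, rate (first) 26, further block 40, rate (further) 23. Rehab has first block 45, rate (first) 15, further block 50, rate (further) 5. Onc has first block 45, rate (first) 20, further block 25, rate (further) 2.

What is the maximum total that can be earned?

2805

Order all 8 blocks by rate: Peds/T1 26 > Peds/T2 23 > Maternity/T1 21 > Onc/T1 20 > Rehab/T1 15 > Maternity/T2 12 > Rehab/T2 5 > Onc/T2 2.
Fill Peds T1 block (45 at 26) → 75 left.
Peds T2 at 23: fill all 40 → 35 left.
Fill Maternity T1 block (15 at 21) → 20 left.
Onc T1 at 20: only 20 left, fill 20.
Total = 26×45 + 23×40 + 21×15 + 20×20 = 2805.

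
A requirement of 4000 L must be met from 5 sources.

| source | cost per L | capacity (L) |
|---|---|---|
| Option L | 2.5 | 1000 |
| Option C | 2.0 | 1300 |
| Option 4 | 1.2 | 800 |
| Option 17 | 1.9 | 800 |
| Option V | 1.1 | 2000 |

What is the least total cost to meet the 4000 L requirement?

Use sources in increasing cost order.
Take 2000 from Option V at 1.1 ; need 2000 more.
Option 4 at 1.2: take all 800 L ; 1200 still needed.
Option 17 at 1.9: take all 800 L ; 400 still needed.
Option C (2.0): take the remaining 400 ; done.
Option L: unused.
Cost = 2000×1.1 + 800×1.2 + 800×1.9 + 400×2.0 = 5480.

5480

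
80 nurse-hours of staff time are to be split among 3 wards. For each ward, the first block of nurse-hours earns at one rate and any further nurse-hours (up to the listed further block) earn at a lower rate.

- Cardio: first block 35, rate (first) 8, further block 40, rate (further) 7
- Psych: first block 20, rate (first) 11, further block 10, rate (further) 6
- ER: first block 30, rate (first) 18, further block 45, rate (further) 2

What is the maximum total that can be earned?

Order all 6 blocks by rate: ER/tier1 18 > Psych/tier1 11 > Cardio/tier1 8 > Cardio/tier2 7 > Psych/tier2 6 > ER/tier2 2.
ER tier1 at 18: fill all 30 ; 50 left.
Psych/tier1 (11): +20 ; 30 left.
30 remain; put them into Cardio tier1 at 8.
Total = 18×30 + 11×20 + 8×30 = 1000.

1000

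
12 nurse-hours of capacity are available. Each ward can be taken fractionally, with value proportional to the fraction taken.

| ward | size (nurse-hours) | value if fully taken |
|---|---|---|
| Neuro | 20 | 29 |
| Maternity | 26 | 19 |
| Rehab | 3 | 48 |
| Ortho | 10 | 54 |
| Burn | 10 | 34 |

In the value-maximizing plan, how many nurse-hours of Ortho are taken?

9

Sort by value density: Rehab 48/3≈16, Ortho 54/10≈5.4, Burn 34/10≈3.4, Neuro 29/20≈1.45, Maternity 19/26≈0.731.
Rehab: take in full, 3 nurse-hours for value 48 → 9 left.
Fill the last 9 nurse-hours with part of Ortho: 9/10 of it earns 48.6.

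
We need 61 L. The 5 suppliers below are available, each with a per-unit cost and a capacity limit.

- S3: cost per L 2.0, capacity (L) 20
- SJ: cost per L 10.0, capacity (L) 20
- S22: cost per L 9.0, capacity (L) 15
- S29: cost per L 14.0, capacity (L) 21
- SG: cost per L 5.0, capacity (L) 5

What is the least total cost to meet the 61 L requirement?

414

Use suppliers in increasing cost order.
S3 (2.0): use full 20 ; 41 L to go.
SG (5.0): use full 5 ; 36 L to go.
Take 15 from S22 at 9.0 ; need 21 more.
SJ at 10.0: take all 20 L ; 1 still needed.
S29 at 14.0: take 1 of its 21 ; requirement met.
Cost = 20×2.0 + 5×5.0 + 15×9.0 + 20×10.0 + 1×14.0 = 414.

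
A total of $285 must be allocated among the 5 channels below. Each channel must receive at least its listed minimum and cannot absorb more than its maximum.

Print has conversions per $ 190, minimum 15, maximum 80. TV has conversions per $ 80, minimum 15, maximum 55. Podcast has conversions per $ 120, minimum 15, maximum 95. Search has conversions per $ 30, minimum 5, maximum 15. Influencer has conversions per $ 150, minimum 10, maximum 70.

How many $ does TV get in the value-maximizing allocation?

Meeting every minimum uses 15+15+15+5+10 = 60 $, leaving 225.
Order the channels by conversions per $: Print 190 > Influencer 150 > Podcast 120 > TV 80 > Search 30.
Print takes 65 more to reach its cap of 80 — 160 left.
Give Influencer 60 more to hit its cap of 70 — 100 left.
Podcast: +80 to 95 (cap) — 20 left.
Only 20 left; TV takes them to reach 35.

35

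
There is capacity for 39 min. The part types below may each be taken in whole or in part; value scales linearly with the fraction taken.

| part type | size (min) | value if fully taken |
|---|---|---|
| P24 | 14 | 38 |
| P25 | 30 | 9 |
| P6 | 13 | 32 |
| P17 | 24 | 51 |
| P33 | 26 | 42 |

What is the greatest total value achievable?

95.5

Sort by value density: P24 38/14≈2.71, P6 32/13≈2.46, P17 51/24≈2.12, P33 42/26≈1.62, P25 9/30≈0.3.
All 14 min of P24 fit (value 38) → 25 remain.
Take all of P6 (13 min, value 32) → 12 min left.
Only 12 min remain; take 12/24 of P17 for value 51×12/24 = 25.5.
Total value = 95.5.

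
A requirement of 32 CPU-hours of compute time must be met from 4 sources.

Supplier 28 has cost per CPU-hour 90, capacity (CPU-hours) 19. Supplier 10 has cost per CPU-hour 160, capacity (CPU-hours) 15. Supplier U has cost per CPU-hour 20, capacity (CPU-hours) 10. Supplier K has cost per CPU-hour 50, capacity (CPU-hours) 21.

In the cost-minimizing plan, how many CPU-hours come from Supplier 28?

1

Fill from the cheapest source first.
Supplier U at 20: take all 10 CPU-hours ; 22 still needed.
Supplier K at 50: take all 21 CPU-hours ; 1 still needed.
Supplier 28 (90): take the remaining 1 ; done.
Supplier 10: unused.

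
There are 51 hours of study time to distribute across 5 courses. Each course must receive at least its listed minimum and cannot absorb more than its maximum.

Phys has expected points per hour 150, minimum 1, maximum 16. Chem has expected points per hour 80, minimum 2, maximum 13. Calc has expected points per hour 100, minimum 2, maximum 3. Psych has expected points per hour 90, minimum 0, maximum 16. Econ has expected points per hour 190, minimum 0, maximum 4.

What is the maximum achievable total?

5860

Meeting every minimum uses 1+2+2+0+0 = 5 hours, leaving 46.
Order the courses by expected points per hour: Econ 190 > Phys 150 > Calc 100 > Psych 90 > Chem 80.
Give Econ 4 more to hit its cap of 4 — 42 left.
Phys takes 15 more to reach its cap of 16 — 27 left.
Calc: +1 to 3 (cap) — 26 left.
Psych takes 16 more to reach its cap of 16 — 10 left.
Chem: +10 (room for 11) → 12. Pool exhausted.
Total = 150×16 + 80×12 + 100×3 + 90×16 + 190×4 = 5860.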